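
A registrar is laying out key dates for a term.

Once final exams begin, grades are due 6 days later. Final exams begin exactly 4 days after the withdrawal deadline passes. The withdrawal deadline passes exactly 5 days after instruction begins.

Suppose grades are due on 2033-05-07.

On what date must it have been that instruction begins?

Grades are due: May 7, 2033.
Final exams begin: May 7, 2033 − 6 days = May 1, 2033.
The withdrawal deadline passes: May 1, 2033 − 4 days = Apr 27, 2033.
Instruction begins: Apr 27, 2033 − 5 days = Apr 22, 2033.

2033-04-22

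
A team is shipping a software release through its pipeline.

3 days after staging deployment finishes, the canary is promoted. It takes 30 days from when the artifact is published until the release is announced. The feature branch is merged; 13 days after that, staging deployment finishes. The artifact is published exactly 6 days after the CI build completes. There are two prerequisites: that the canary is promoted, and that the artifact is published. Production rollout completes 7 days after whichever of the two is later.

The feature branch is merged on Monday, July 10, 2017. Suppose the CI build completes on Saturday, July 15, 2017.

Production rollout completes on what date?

Wednesday, August 2, 2017

The feature branch is merged: Jul 10, 2017.
Staging deployment finishes: Jul 10, 2017 + 13 days = Jul 23, 2017.
The canary is promoted: Jul 23, 2017 + 3 days = Jul 26, 2017.
The CI build completes: Jul 15, 2017.
The artifact is published: Jul 15, 2017 + 6 days = Jul 21, 2017.
Both prerequisites met — the canary is promoted (Jul 26, 2017), the artifact is published (Jul 21, 2017); the later is Jul 26, 2017.
Production rollout completes: Jul 26, 2017 + 7 days = Aug 2, 2017.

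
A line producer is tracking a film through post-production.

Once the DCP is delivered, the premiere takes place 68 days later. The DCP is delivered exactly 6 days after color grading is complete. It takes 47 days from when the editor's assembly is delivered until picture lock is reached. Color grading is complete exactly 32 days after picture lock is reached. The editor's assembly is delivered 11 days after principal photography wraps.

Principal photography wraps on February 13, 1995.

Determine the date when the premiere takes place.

Principal photography wraps: Feb 13, 1995.
The editor's assembly is delivered: Feb 13, 1995 + 11 days = Feb 24, 1995.
Picture lock is reached: Feb 24, 1995 + 47 days = Apr 12, 1995.
Color grading is complete: Apr 12, 1995 + 32 days = May 14, 1995.
The DCP is delivered: May 14, 1995 + 6 days = May 20, 1995.
The premiere takes place: May 20, 1995 + 68 days = Jul 27, 1995.

July 27, 1995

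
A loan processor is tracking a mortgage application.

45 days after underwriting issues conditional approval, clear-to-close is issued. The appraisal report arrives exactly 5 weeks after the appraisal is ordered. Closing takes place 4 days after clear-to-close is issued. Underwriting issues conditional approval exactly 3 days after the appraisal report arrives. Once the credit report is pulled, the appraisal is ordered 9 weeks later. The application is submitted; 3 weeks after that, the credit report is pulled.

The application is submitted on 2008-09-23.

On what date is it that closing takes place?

The application is submitted: Sep 23, 2008.
The credit report is pulled: Sep 23, 2008 + 3 weeks = Oct 14, 2008.
The appraisal is ordered: Oct 14, 2008 + 9 weeks = Dec 16, 2008.
The appraisal report arrives: Dec 16, 2008 + 5 weeks = Jan 20, 2009.
Underwriting issues conditional approval: Jan 20, 2009 + 3 days = Jan 23, 2009.
Clear-to-close is issued: Jan 23, 2009 + 45 days = Mar 9, 2009.
Closing takes place: Mar 9, 2009 + 4 days = Mar 13, 2009.

2009-03-13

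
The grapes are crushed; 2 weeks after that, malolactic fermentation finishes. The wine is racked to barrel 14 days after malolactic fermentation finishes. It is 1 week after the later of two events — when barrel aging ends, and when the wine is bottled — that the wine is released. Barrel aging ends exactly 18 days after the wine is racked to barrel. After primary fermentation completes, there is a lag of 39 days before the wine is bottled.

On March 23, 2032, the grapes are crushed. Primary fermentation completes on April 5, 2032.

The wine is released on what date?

May 21, 2032

The grapes are crushed: Mar 23, 2032.
Malolactic fermentation finishes: Mar 23, 2032 + 2 weeks = Apr 6, 2032.
The wine is racked to barrel: Apr 6, 2032 + 14 days = Apr 20, 2032.
Barrel aging ends: Apr 20, 2032 + 18 days = May 8, 2032.
Primary fermentation completes: Apr 5, 2032.
The wine is bottled: Apr 5, 2032 + 39 days = May 14, 2032.
Both prerequisites met — barrel aging ends (May 8, 2032), the wine is bottled (May 14, 2032); the later is May 14, 2032.
The wine is released: May 14, 2032 + 1 week = May 21, 2032.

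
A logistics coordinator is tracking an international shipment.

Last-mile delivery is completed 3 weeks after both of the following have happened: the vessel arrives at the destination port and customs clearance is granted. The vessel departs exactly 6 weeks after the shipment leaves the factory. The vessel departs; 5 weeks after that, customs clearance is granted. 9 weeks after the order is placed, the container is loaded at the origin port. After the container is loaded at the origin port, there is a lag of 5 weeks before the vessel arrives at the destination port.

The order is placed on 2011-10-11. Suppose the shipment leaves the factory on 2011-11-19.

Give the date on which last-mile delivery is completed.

The order is placed: Oct 11, 2011.
The container is loaded at the origin port: Oct 11, 2011 + 9 weeks = Dec 13, 2011.
The vessel arrives at the destination port: Dec 13, 2011 + 5 weeks = Jan 17, 2012.
The shipment leaves the factory: Nov 19, 2011.
The vessel departs: Nov 19, 2011 + 6 weeks = Dec 31, 2011.
Customs clearance is granted: Dec 31, 2011 + 5 weeks = Feb 4, 2012.
Both prerequisites met — the vessel arrives at the destination port (Jan 17, 2012), customs clearance is granted (Feb 4, 2012); the later is Feb 4, 2012.
Last-mile delivery is completed: Feb 4, 2012 + 3 weeks = Feb 25, 2012.

2012-02-25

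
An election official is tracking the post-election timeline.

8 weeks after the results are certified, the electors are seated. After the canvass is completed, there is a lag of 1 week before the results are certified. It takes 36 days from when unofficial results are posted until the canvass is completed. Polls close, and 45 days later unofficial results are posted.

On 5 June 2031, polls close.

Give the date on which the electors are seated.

27 October 2031

Polls close: Jun 5, 2031.
Unofficial results are posted: Jun 5, 2031 + 45 days = Jul 20, 2031.
The canvass is completed: Jul 20, 2031 + 36 days = Aug 25, 2031.
The results are certified: Aug 25, 2031 + 1 week = Sep 1, 2031.
The electors are seated: Sep 1, 2031 + 8 weeks = Oct 27, 2031.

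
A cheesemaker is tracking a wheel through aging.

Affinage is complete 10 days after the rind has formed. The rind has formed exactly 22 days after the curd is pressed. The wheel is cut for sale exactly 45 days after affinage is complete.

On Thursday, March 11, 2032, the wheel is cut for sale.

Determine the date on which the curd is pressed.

The wheel is cut for sale: Mar 11, 2032.
Affinage is complete: Mar 11, 2032 − 45 days = Jan 26, 2032.
The rind has formed: Jan 26, 2032 − 10 days = Jan 16, 2032.
The curd is pressed: Jan 16, 2032 − 22 days = Dec 25, 2031.

Thursday, December 25, 2031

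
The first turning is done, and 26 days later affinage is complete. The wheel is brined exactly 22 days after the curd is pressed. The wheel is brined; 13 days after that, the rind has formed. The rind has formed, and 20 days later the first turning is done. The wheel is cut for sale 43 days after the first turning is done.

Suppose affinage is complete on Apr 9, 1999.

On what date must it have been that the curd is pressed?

Affinage is complete: Apr 9, 1999.
The first turning is done: Apr 9, 1999 − 26 days = Mar 14, 1999.
The rind has formed: Mar 14, 1999 − 20 days = Feb 22, 1999.
The wheel is brined: Feb 22, 1999 − 13 days = Feb 9, 1999.
The curd is pressed: Feb 9, 1999 − 22 days = Jan 18, 1999.

Jan 18, 1999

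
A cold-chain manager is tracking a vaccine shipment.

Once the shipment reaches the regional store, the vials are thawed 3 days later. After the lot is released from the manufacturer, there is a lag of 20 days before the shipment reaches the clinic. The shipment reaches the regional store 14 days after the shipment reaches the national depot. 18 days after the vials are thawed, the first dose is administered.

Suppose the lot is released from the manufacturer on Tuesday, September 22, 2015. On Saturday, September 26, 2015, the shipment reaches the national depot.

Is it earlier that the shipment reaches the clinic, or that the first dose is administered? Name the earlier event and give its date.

The shipment reaches the clinic — Monday, October 12, 2015

The lot is released from the manufacturer: Sep 22, 2015.
The shipment reaches the clinic: Sep 22, 2015 + 20 days = Oct 12, 2015.
The shipment reaches the national depot: Sep 26, 2015.
The shipment reaches the regional store: Sep 26, 2015 + 14 days = Oct 10, 2015.
The vials are thawed: Oct 10, 2015 + 3 days = Oct 13, 2015.
The first dose is administered: Oct 13, 2015 + 18 days = Oct 31, 2015.
Comparing: the shipment reaches the clinic on Oct 12, 2015 vs the first dose is administered on Oct 31, 2015. Earlier: the shipment reaches the clinic.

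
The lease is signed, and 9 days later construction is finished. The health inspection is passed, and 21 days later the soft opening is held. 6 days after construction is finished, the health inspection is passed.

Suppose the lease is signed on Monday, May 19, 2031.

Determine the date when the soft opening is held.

Tuesday, June 24, 2031

The lease is signed: May 19, 2031.
Construction is finished: May 19, 2031 + 9 days = May 28, 2031.
The health inspection is passed: May 28, 2031 + 6 days = Jun 3, 2031.
The soft opening is held: Jun 3, 2031 + 21 days = Jun 24, 2031.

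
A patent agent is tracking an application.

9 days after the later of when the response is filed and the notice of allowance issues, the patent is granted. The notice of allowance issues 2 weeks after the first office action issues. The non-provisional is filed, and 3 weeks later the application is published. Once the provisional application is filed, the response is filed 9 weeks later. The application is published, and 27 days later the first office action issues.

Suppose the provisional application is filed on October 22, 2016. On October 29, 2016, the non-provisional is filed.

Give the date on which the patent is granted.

January 8, 2017

The provisional application is filed: Oct 22, 2016.
The response is filed: Oct 22, 2016 + 9 weeks = Dec 24, 2016.
The non-provisional is filed: Oct 29, 2016.
The application is published: Oct 29, 2016 + 3 weeks = Nov 19, 2016.
The first office action issues: Nov 19, 2016 + 27 days = Dec 16, 2016.
The notice of allowance issues: Dec 16, 2016 + 2 weeks = Dec 30, 2016.
Both prerequisites met — the response is filed (Dec 24, 2016), the notice of allowance issues (Dec 30, 2016); the later is Dec 30, 2016.
The patent is granted: Dec 30, 2016 + 9 days = Jan 8, 2017.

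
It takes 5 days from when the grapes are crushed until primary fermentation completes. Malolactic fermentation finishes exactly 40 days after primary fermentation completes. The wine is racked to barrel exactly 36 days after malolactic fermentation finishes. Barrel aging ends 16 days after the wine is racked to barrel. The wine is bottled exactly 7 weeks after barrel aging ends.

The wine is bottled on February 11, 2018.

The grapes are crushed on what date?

The wine is bottled: Feb 11, 2018.
Barrel aging ends: Feb 11, 2018 − 7 weeks = Dec 24, 2017.
The wine is racked to barrel: Dec 24, 2017 − 16 days = Dec 8, 2017.
Malolactic fermentation finishes: Dec 8, 2017 − 36 days = Nov 2, 2017.
Primary fermentation completes: Nov 2, 2017 − 40 days = Sep 23, 2017.
The grapes are crushed: Sep 23, 2017 − 5 days = Sep 18, 2017.

September 18, 2017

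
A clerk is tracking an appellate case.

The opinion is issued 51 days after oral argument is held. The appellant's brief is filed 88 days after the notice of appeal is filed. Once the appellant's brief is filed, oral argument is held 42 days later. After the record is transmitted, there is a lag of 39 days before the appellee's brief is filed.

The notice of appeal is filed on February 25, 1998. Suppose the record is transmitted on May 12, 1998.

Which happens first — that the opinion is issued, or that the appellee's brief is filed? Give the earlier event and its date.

The notice of appeal is filed: Feb 25, 1998.
The appellant's brief is filed: Feb 25, 1998 + 88 days = May 24, 1998.
Oral argument is held: May 24, 1998 + 42 days = Jul 5, 1998.
The opinion is issued: Jul 5, 1998 + 51 days = Aug 25, 1998.
The record is transmitted: May 12, 1998.
The appellee's brief is filed: May 12, 1998 + 39 days = Jun 20, 1998.
Comparing: the opinion is issued on Aug 25, 1998 vs the appellee's brief is filed on Jun 20, 1998. Earlier: the appellee's brief is filed.

The appellee's brief is filed — June 20, 1998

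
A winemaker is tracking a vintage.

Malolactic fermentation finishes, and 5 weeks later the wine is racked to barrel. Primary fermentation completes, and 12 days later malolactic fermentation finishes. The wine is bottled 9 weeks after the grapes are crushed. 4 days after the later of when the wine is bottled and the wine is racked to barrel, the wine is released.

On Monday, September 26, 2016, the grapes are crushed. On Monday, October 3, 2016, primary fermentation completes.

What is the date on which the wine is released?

Friday, December 2, 2016

The grapes are crushed: Sep 26, 2016.
The wine is bottled: Sep 26, 2016 + 9 weeks = Nov 28, 2016.
Primary fermentation completes: Oct 3, 2016.
Malolactic fermentation finishes: Oct 3, 2016 + 12 days = Oct 15, 2016.
The wine is racked to barrel: Oct 15, 2016 + 5 weeks = Nov 19, 2016.
Both prerequisites met — the wine is bottled (Nov 28, 2016), the wine is racked to barrel (Nov 19, 2016); the later is Nov 28, 2016.
The wine is released: Nov 28, 2016 + 4 days = Dec 2, 2016.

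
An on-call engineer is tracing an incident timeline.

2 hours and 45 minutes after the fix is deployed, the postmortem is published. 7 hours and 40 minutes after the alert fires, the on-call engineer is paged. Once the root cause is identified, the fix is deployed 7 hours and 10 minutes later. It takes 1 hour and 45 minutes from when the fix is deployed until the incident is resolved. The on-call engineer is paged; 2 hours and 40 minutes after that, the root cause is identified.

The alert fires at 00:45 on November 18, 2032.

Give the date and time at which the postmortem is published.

The alert fires: 00:45 Nov 18, 2032.
The on-call engineer is paged: 00:45 Nov 18, 2032 + 7h40m = 08:25 Nov 18, 2032.
The root cause is identified: 08:25 Nov 18, 2032 + 2h40m = 11:05 Nov 18, 2032.
The fix is deployed: 11:05 Nov 18, 2032 + 7h10m = 18:15 Nov 18, 2032.
The postmortem is published: 18:15 Nov 18, 2032 + 2h45m = 21:00 Nov 18, 2032.

21:00 on November 18, 2032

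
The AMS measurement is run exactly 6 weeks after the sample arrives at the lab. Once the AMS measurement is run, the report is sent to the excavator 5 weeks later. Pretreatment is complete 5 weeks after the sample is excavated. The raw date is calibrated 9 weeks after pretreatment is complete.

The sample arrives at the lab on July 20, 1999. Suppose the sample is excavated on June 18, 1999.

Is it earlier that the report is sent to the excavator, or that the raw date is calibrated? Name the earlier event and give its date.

The raw date is calibrated — September 24, 1999

The sample arrives at the lab: Jul 20, 1999.
The AMS measurement is run: Jul 20, 1999 + 6 weeks = Aug 31, 1999.
The report is sent to the excavator: Aug 31, 1999 + 5 weeks = Oct 5, 1999.
The sample is excavated: Jun 18, 1999.
Pretreatment is complete: Jun 18, 1999 + 5 weeks = Jul 23, 1999.
The raw date is calibrated: Jul 23, 1999 + 9 weeks = Sep 24, 1999.
Comparing: the report is sent to the excavator on Oct 5, 1999 vs the raw date is calibrated on Sep 24, 1999. Earlier: the raw date is calibrated.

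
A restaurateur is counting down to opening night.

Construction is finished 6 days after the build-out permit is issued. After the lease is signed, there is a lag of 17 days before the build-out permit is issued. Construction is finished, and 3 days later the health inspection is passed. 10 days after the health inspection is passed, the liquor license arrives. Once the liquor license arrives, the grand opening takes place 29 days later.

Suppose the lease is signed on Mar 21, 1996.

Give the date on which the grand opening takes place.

The lease is signed: Mar 21, 1996.
The build-out permit is issued: Mar 21, 1996 + 17 days = Apr 7, 1996.
Construction is finished: Apr 7, 1996 + 6 days = Apr 13, 1996.
The health inspection is passed: Apr 13, 1996 + 3 days = Apr 16, 1996.
The liquor license arrives: Apr 16, 1996 + 10 days = Apr 26, 1996.
The grand opening takes place: Apr 26, 1996 + 29 days = May 25, 1996.

May 25, 1996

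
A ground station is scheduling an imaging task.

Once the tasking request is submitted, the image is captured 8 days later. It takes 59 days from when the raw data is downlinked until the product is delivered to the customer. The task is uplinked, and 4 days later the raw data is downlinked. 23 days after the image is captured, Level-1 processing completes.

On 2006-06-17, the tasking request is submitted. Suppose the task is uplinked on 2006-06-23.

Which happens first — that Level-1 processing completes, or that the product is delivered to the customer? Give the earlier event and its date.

Level-1 processing completes — 2006-07-18

The tasking request is submitted: Jun 17, 2006.
The image is captured: Jun 17, 2006 + 8 days = Jun 25, 2006.
Level-1 processing completes: Jun 25, 2006 + 23 days = Jul 18, 2006.
The task is uplinked: Jun 23, 2006.
The raw data is downlinked: Jun 23, 2006 + 4 days = Jun 27, 2006.
The product is delivered to the customer: Jun 27, 2006 + 59 days = Aug 25, 2006.
Comparing: Level-1 processing completes on Jul 18, 2006 vs the product is delivered to the customer on Aug 25, 2006. Earlier: Level-1 processing completes.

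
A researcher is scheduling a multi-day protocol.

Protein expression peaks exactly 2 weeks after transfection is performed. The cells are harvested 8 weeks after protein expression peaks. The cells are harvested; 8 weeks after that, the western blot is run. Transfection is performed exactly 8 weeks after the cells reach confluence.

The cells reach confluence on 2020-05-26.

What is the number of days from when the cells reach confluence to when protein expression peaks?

Causal path: the cells reach confluence → transfection is performed → protein expression peaks.
Total delay along the path: 8 + 2 weeks = 10 weeks = 70 days.

70 days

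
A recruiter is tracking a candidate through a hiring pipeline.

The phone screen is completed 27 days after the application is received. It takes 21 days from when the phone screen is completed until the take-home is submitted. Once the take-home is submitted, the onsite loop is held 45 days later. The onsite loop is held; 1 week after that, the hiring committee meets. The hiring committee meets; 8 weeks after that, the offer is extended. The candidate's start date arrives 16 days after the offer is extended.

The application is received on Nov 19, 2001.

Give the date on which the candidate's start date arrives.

May 10, 2002

The application is received: Nov 19, 2001.
The phone screen is completed: Nov 19, 2001 + 27 days = Dec 16, 2001.
The take-home is submitted: Dec 16, 2001 + 21 days = Jan 6, 2002.
The onsite loop is held: Jan 6, 2002 + 45 days = Feb 20, 2002.
The hiring committee meets: Feb 20, 2002 + 1 week = Feb 27, 2002.
The offer is extended: Feb 27, 2002 + 8 weeks = Apr 24, 2002.
The candidate's start date arrives: Apr 24, 2002 + 16 days = May 10, 2002.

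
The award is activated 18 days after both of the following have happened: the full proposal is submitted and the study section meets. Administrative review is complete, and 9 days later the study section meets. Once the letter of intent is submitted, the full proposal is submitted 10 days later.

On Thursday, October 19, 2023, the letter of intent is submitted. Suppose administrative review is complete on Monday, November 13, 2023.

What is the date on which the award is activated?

The letter of intent is submitted: Oct 19, 2023.
The full proposal is submitted: Oct 19, 2023 + 10 days = Oct 29, 2023.
Administrative review is complete: Nov 13, 2023.
The study section meets: Nov 13, 2023 + 9 days = Nov 22, 2023.
Both prerequisites met — the full proposal is submitted (Oct 29, 2023), the study section meets (Nov 22, 2023); the later is Nov 22, 2023.
The award is activated: Nov 22, 2023 + 18 days = Dec 10, 2023.

Sunday, December 10, 2023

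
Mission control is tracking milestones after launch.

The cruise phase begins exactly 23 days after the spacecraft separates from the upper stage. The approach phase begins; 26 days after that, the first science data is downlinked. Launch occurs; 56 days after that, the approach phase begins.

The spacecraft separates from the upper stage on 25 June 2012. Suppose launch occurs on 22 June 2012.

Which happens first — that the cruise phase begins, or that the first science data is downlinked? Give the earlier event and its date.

The spacecraft separates from the upper stage: Jun 25, 2012.
The cruise phase begins: Jun 25, 2012 + 23 days = Jul 18, 2012.
Launch occurs: Jun 22, 2012.
The approach phase begins: Jun 22, 2012 + 56 days = Aug 17, 2012.
The first science data is downlinked: Aug 17, 2012 + 26 days = Sep 12, 2012.
Comparing: the cruise phase begins on Jul 18, 2012 vs the first science data is downlinked on Sep 12, 2012. Earlier: the cruise phase begins.

The cruise phase begins — 18 July 2012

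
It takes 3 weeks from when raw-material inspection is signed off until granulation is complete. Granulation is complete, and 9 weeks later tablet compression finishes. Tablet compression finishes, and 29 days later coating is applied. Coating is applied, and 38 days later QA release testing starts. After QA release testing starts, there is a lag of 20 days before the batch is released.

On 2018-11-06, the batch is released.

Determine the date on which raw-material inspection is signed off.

The batch is released: Nov 6, 2018.
QA release testing starts: Nov 6, 2018 − 20 days = Oct 17, 2018.
Coating is applied: Oct 17, 2018 − 38 days = Sep 9, 2018.
Tablet compression finishes: Sep 9, 2018 − 29 days = Aug 11, 2018.
Granulation is complete: Aug 11, 2018 − 9 weeks = Jun 9, 2018.
Raw-material inspection is signed off: Jun 9, 2018 − 3 weeks = May 19, 2018.

2018-05-19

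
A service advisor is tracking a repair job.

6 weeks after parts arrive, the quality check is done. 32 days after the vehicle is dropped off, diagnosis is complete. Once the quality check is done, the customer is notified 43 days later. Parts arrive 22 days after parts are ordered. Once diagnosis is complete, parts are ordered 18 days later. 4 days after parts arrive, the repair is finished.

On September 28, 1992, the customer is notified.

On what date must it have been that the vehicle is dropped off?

The customer is notified: Sep 28, 1992.
The quality check is done: Sep 28, 1992 − 43 days = Aug 16, 1992.
Parts arrive: Aug 16, 1992 − 6 weeks = Jul 5, 1992.
Parts are ordered: Jul 5, 1992 − 22 days = Jun 13, 1992.
Diagnosis is complete: Jun 13, 1992 − 18 days = May 26, 1992.
The vehicle is dropped off: May 26, 1992 − 32 days = Apr 24, 1992.

April 24, 1992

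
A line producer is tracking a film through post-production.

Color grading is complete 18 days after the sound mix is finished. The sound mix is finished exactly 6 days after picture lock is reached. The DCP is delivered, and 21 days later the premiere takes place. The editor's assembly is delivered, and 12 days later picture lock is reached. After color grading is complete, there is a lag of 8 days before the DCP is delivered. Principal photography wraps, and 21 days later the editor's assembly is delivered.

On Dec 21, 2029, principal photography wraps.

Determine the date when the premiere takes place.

Mar 17, 2030

Principal photography wraps: Dec 21, 2029.
The editor's assembly is delivered: Dec 21, 2029 + 21 days = Jan 11, 2030.
Picture lock is reached: Jan 11, 2030 + 12 days = Jan 23, 2030.
The sound mix is finished: Jan 23, 2030 + 6 days = Jan 29, 2030.
Color grading is complete: Jan 29, 2030 + 18 days = Feb 16, 2030.
The DCP is delivered: Feb 16, 2030 + 8 days = Feb 24, 2030.
The premiere takes place: Feb 24, 2030 + 21 days = Mar 17, 2030.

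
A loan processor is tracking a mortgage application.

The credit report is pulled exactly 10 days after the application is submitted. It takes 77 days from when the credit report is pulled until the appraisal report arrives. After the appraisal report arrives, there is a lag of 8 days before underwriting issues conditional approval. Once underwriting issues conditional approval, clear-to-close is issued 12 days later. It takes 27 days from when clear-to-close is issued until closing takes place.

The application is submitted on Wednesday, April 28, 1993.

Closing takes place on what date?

The application is submitted: Apr 28, 1993.
The credit report is pulled: Apr 28, 1993 + 10 days = May 8, 1993.
The appraisal report arrives: May 8, 1993 + 77 days = Jul 24, 1993.
Underwriting issues conditional approval: Jul 24, 1993 + 8 days = Aug 1, 1993.
Clear-to-close is issued: Aug 1, 1993 + 12 days = Aug 13, 1993.
Closing takes place: Aug 13, 1993 + 27 days = Sep 9, 1993.

Thursday, September 9, 1993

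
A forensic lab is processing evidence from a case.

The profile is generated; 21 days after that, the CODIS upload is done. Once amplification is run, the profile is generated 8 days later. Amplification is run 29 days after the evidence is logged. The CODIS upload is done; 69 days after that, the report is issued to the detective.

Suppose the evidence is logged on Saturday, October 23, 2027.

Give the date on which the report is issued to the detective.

The evidence is logged: Oct 23, 2027.
Amplification is run: Oct 23, 2027 + 29 days = Nov 21, 2027.
The profile is generated: Nov 21, 2027 + 8 days = Nov 29, 2027.
The CODIS upload is done: Nov 29, 2027 + 21 days = Dec 20, 2027.
The report is issued to the detective: Dec 20, 2027 + 69 days = Feb 27, 2028.

Sunday, February 27, 2028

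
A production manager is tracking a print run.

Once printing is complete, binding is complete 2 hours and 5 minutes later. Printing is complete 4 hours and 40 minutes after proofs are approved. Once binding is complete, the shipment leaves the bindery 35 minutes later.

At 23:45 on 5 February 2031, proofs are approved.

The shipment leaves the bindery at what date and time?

07:05 on 6 February 2031

Proofs are approved: 23:45 Feb 5, 2031.
Printing is complete: 23:45 Feb 5, 2031 + 4h40m = 04:25 Feb 6, 2031.
Binding is complete: 04:25 Feb 6, 2031 + 2h05m = 06:30 Feb 6, 2031.
The shipment leaves the bindery: 06:30 Feb 6, 2031 + 35m = 07:05 Feb 6, 2031.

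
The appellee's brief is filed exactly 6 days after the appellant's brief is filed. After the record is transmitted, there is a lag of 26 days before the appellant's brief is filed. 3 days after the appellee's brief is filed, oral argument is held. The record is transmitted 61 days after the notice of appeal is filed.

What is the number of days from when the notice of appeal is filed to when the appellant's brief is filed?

87 days

Causal path: the notice of appeal is filed → the record is transmitted → the appellant's brief is filed.
Total delay along the path: 61 + 26 = 87 days.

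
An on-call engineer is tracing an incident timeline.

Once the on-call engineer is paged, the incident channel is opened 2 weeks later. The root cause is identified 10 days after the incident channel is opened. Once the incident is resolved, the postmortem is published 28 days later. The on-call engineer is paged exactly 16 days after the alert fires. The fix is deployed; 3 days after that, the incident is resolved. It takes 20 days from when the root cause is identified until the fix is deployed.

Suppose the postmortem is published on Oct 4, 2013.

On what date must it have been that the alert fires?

The postmortem is published: Oct 4, 2013.
The incident is resolved: Oct 4, 2013 − 28 days = Sep 6, 2013.
The fix is deployed: Sep 6, 2013 − 3 days = Sep 3, 2013.
The root cause is identified: Sep 3, 2013 − 20 days = Aug 14, 2013.
The incident channel is opened: Aug 14, 2013 − 10 days = Aug 4, 2013.
The on-call engineer is paged: Aug 4, 2013 − 2 weeks = Jul 21, 2013.
The alert fires: Jul 21, 2013 − 16 days = Jul 5, 2013.

Jul 5, 2013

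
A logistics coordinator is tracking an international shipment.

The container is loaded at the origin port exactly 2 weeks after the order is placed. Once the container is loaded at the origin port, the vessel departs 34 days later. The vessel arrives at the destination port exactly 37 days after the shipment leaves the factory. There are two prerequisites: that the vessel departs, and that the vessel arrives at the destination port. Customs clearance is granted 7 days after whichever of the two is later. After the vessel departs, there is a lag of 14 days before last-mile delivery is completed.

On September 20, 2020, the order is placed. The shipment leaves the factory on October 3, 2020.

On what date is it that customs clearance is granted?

November 16, 2020

The order is placed: Sep 20, 2020.
The container is loaded at the origin port: Sep 20, 2020 + 2 weeks = Oct 4, 2020.
The vessel departs: Oct 4, 2020 + 34 days = Nov 7, 2020.
The shipment leaves the factory: Oct 3, 2020.
The vessel arrives at the destination port: Oct 3, 2020 + 37 days = Nov 9, 2020.
Both prerequisites met — the vessel departs (Nov 7, 2020), the vessel arrives at the destination port (Nov 9, 2020); the later is Nov 9, 2020.
Customs clearance is granted: Nov 9, 2020 + 7 days = Nov 16, 2020.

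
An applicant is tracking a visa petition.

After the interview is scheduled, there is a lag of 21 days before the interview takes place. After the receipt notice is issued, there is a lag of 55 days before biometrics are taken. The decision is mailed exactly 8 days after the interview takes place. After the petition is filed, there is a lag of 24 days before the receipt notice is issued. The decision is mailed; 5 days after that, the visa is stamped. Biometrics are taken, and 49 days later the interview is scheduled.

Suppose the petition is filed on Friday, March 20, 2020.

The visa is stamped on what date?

The petition is filed: Mar 20, 2020.
The receipt notice is issued: Mar 20, 2020 + 24 days = Apr 13, 2020.
Biometrics are taken: Apr 13, 2020 + 55 days = Jun 7, 2020.
The interview is scheduled: Jun 7, 2020 + 49 days = Jul 26, 2020.
The interview takes place: Jul 26, 2020 + 21 days = Aug 16, 2020.
The decision is mailed: Aug 16, 2020 + 8 days = Aug 24, 2020.
The visa is stamped: Aug 24, 2020 + 5 days = Aug 29, 2020.

Saturday, August 29, 2020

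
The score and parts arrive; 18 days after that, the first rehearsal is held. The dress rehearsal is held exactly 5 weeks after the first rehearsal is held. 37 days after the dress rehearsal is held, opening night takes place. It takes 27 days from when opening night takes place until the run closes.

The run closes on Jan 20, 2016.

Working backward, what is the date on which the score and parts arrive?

The run closes: Jan 20, 2016.
Opening night takes place: Jan 20, 2016 − 27 days = Dec 24, 2015.
The dress rehearsal is held: Dec 24, 2015 − 37 days = Nov 17, 2015.
The first rehearsal is held: Nov 17, 2015 − 5 weeks = Oct 13, 2015.
The score and parts arrive: Oct 13, 2015 − 18 days = Sep 25, 2015.

Sep 25, 2015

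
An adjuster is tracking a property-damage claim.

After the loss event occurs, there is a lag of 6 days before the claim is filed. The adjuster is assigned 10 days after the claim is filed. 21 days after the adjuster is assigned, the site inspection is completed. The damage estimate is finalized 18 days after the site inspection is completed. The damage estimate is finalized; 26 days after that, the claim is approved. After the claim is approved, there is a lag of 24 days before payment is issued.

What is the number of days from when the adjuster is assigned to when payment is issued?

89 days

Causal path: the adjuster is assigned → the site inspection is completed → the damage estimate is finalized → the claim is approved → payment is issued.
Total delay along the path: 21 + 18 + 26 + 24 = 89 days.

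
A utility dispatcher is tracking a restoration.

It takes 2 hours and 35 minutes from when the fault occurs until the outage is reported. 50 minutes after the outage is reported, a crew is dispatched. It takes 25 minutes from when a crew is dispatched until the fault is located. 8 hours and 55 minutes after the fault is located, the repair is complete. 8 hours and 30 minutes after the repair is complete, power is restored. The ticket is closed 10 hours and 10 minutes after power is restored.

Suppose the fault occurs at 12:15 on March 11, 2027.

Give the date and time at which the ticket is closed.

The fault occurs: 12:15 Mar 11, 2027.
The outage is reported: 12:15 Mar 11, 2027 + 2h35m = 14:50 Mar 11, 2027.
A crew is dispatched: 14:50 Mar 11, 2027 + 50m = 15:40 Mar 11, 2027.
The fault is located: 15:40 Mar 11, 2027 + 25m = 16:05 Mar 11, 2027.
The repair is complete: 16:05 Mar 11, 2027 + 8h55m = 01:00 Mar 12, 2027.
Power is restored: 01:00 Mar 12, 2027 + 8h30m = 09:30 Mar 12, 2027.
The ticket is closed: 09:30 Mar 12, 2027 + 10h10m = 19:40 Mar 12, 2027.

19:40 on March 12, 2027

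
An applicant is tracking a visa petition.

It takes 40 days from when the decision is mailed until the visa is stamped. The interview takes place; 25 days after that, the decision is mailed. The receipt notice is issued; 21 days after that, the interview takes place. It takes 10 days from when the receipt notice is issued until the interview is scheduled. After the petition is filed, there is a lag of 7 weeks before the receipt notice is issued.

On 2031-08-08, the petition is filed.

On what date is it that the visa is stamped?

2031-12-21

The petition is filed: Aug 8, 2031.
The receipt notice is issued: Aug 8, 2031 + 7 weeks = Sep 26, 2031.
The interview takes place: Sep 26, 2031 + 21 days = Oct 17, 2031.
The decision is mailed: Oct 17, 2031 + 25 days = Nov 11, 2031.
The visa is stamped: Nov 11, 2031 + 40 days = Dec 21, 2031.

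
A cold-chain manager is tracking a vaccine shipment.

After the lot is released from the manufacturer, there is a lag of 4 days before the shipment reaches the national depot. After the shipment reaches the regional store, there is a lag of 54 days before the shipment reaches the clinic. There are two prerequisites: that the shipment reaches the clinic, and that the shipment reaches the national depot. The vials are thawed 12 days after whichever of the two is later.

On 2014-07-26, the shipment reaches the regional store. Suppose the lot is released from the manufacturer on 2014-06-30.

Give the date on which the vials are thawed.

2014-09-30

The shipment reaches the regional store: Jul 26, 2014.
The shipment reaches the clinic: Jul 26, 2014 + 54 days = Sep 18, 2014.
The lot is released from the manufacturer: Jun 30, 2014.
The shipment reaches the national depot: Jun 30, 2014 + 4 days = Jul 4, 2014.
Both prerequisites met — the shipment reaches the clinic (Sep 18, 2014), the shipment reaches the national depot (Jul 4, 2014); the later is Sep 18, 2014.
The vials are thawed: Sep 18, 2014 + 12 days = Sep 30, 2014.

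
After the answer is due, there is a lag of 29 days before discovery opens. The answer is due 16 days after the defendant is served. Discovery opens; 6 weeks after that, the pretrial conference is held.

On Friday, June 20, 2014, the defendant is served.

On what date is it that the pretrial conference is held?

The defendant is served: Jun 20, 2014.
The answer is due: Jun 20, 2014 + 16 days = Jul 6, 2014.
Discovery opens: Jul 6, 2014 + 29 days = Aug 4, 2014.
The pretrial conference is held: Aug 4, 2014 + 6 weeks = Sep 15, 2014.

Monday, September 15, 2014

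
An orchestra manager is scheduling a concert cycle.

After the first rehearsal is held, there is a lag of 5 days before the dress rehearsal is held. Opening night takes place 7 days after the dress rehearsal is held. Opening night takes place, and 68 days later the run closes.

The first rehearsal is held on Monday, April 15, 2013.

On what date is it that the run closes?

The first rehearsal is held: Apr 15, 2013.
The dress rehearsal is held: Apr 15, 2013 + 5 days = Apr 20, 2013.
Opening night takes place: Apr 20, 2013 + 7 days = Apr 27, 2013.
The run closes: Apr 27, 2013 + 68 days = Jul 4, 2013.

Thursday, July 4, 2013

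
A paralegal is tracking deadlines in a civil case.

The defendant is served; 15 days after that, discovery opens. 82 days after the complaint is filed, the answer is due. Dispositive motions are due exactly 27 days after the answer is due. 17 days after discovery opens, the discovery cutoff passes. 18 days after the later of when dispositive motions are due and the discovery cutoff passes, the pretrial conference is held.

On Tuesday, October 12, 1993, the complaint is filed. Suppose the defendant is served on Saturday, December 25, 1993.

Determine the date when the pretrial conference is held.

The complaint is filed: Oct 12, 1993.
The answer is due: Oct 12, 1993 + 82 days = Jan 2, 1994.
Dispositive motions are due: Jan 2, 1994 + 27 days = Jan 29, 1994.
The defendant is served: Dec 25, 1993.
Discovery opens: Dec 25, 1993 + 15 days = Jan 9, 1994.
The discovery cutoff passes: Jan 9, 1994 + 17 days = Jan 26, 1994.
Both prerequisites met — dispositive motions are due (Jan 29, 1994), the discovery cutoff passes (Jan 26, 1994); the later is Jan 29, 1994.
The pretrial conference is held: Jan 29, 1994 + 18 days = Feb 16, 1994.

Wednesday, February 16, 1994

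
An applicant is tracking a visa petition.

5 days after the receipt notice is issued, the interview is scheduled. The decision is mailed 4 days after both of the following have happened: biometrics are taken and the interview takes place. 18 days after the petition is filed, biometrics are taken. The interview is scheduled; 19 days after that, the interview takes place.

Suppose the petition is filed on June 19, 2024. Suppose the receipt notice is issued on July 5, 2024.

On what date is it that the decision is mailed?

The petition is filed: Jun 19, 2024.
Biometrics are taken: Jun 19, 2024 + 18 days = Jul 7, 2024.
The receipt notice is issued: Jul 5, 2024.
The interview is scheduled: Jul 5, 2024 + 5 days = Jul 10, 2024.
The interview takes place: Jul 10, 2024 + 19 days = Jul 29, 2024.
Both prerequisites met — biometrics are taken (Jul 7, 2024), the interview takes place (Jul 29, 2024); the later is Jul 29, 2024.
The decision is mailed: Jul 29, 2024 + 4 days = Aug 2, 2024.

August 2, 2024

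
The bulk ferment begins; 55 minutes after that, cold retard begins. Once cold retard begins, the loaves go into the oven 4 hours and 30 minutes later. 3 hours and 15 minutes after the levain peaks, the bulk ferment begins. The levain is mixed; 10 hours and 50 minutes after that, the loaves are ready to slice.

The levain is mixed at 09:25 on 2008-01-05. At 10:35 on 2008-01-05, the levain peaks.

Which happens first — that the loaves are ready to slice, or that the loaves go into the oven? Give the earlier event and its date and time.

The loaves go into the oven — 19:15 on 2008-01-05

The levain is mixed: 09:25 Jan 5, 2008.
The loaves are ready to slice: 09:25 Jan 5, 2008 + 10h50m = 20:15 Jan 5, 2008.
The levain peaks: 10:35 Jan 5, 2008.
The bulk ferment begins: 10:35 Jan 5, 2008 + 3h15m = 13:50 Jan 5, 2008.
Cold retard begins: 13:50 Jan 5, 2008 + 55m = 14:45 Jan 5, 2008.
The loaves go into the oven: 14:45 Jan 5, 2008 + 4h30m = 19:15 Jan 5, 2008.
Comparing: the loaves are ready to slice at 20:15 Jan 5, 2008 vs the loaves go into the oven at 19:15 Jan 5, 2008. Earlier: the loaves go into the oven.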